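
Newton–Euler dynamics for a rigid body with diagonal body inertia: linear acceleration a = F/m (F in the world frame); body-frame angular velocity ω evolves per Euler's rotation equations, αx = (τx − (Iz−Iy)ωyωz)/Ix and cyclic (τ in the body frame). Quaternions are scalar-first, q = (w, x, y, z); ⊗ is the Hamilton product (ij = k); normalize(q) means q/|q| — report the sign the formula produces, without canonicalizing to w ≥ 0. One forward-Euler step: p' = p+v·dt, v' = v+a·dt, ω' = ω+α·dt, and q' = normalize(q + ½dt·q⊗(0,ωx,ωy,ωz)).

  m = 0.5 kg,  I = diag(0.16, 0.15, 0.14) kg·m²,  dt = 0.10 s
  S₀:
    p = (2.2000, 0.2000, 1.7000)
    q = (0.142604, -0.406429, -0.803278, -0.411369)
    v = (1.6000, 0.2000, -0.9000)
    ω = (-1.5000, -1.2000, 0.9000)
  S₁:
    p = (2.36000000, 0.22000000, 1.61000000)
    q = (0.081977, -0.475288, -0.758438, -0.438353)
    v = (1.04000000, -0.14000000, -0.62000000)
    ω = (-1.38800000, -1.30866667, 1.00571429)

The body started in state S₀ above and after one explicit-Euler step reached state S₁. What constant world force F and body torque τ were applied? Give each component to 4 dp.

Δω = ω₁−ω₀ = (0.11200000, -0.10866667, 0.10571429)
precession coupling = (0.0108, -0.0270, -0.0180)
τ = I·(Δω/dt) + ω₀×(Iω₀) = (0.1900, -0.1900, 0.1300)
Δv = v₁−v₀ = (-0.56000000, -0.34000000, 0.28000000)
m·(v₁−v₀)/dt = (-2.8000, -1.7000, 1.4000)

F = (-2.8000, -1.7000, 1.4000)
τ = (0.1900, -0.1900, 0.1300)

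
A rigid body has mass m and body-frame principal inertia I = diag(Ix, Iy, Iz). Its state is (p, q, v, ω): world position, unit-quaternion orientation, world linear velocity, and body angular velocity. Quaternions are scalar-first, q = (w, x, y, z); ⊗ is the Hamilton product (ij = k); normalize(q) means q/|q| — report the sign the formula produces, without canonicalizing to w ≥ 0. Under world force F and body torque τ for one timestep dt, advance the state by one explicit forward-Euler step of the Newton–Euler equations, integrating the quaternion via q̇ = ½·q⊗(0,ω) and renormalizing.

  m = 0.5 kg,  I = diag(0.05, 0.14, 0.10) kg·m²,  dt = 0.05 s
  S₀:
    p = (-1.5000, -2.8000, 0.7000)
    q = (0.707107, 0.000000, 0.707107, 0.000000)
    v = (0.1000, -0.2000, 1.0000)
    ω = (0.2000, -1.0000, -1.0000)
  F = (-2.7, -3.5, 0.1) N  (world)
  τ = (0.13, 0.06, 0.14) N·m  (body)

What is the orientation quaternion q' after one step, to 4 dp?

q' = (0.7243, -0.0141, 0.6890, -0.0212)

2q̇ = q⊗(0,ω) = (0.7071070, -0.5656856, -0.7071070, -0.8485284)
q' = normalize(q + ½dt·q⊗(0,ω)) = (0.7243, -0.0141, 0.6890, -0.0212)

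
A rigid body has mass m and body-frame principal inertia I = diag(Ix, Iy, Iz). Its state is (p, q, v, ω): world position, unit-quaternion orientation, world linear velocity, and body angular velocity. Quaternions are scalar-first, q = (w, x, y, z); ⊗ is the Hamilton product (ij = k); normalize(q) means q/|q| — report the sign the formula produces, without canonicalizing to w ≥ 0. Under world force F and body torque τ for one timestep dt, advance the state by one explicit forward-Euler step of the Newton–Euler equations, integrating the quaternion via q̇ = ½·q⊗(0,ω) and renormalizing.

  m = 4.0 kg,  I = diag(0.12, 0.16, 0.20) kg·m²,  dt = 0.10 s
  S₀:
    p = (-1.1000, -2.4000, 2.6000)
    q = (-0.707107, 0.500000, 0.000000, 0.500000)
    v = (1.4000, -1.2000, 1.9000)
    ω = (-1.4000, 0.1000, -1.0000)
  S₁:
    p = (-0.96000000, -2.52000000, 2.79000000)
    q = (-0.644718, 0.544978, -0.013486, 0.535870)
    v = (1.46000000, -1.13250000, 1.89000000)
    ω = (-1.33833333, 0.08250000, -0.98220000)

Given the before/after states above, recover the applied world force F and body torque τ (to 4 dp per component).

Δv = v₁−v₀ = (0.06000000, 0.06750000, -0.01000000)
m·(v₁−v₀)/dt = (2.4000, 2.7000, -0.4000)
Δω = ω₁−ω₀ = (0.06166667, -0.01750000, 0.01780000)
gyro term ω₀×Iω₀ = (-0.0040, -0.1120, -0.0056)
τ = I·(Δω/dt) + ω₀×(Iω₀) = (0.0700, -0.1400, 0.0300)

F = (2.4000, 2.7000, -0.4000)
τ = (0.0700, -0.1400, 0.0300)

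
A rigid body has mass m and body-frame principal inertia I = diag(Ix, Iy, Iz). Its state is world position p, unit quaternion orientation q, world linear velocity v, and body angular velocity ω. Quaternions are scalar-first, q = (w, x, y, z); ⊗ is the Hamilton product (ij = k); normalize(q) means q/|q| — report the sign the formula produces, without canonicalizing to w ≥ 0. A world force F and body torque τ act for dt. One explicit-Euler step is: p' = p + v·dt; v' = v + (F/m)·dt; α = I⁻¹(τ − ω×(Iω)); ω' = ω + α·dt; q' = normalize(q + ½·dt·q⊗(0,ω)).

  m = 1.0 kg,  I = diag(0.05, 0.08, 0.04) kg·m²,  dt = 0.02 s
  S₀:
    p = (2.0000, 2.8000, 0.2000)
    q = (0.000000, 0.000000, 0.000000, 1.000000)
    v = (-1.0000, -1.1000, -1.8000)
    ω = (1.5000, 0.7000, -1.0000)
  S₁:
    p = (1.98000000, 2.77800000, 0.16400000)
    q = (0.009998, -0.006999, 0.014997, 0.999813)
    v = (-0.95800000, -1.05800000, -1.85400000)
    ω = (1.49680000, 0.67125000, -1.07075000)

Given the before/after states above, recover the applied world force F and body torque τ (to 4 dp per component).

F = (2.1000, 2.1000, -2.7000)
τ = (0.0200, -0.1300, -0.1100)

ω₁ − ω₀ = (-0.00320000, -0.02875000, -0.07075000)
precession coupling = (0.0280, -0.0150, 0.0315)
τ = I·(Δω/dt) + ω₀×(Iω₀) = (0.0200, -0.1300, -0.1100)
Δv = v₁−v₀ = (0.04200000, 0.04200000, -0.05400000)
F = m·Δv/dt = (2.1000, 2.1000, -2.7000)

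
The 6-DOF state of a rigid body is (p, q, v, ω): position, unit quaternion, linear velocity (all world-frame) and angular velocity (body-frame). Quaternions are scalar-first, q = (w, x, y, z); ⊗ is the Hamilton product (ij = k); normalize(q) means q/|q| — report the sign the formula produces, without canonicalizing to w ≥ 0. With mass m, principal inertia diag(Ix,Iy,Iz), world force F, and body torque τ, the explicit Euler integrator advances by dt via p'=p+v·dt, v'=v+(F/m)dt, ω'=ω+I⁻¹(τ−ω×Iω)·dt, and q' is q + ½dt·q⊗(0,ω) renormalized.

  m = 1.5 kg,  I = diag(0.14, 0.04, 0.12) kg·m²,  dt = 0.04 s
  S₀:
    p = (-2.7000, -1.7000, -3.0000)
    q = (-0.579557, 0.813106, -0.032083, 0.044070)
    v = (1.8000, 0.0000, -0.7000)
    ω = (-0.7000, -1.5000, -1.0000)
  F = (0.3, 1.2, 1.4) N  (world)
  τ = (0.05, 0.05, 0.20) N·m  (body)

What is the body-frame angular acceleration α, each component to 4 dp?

α = (-0.5000, 0.9000, 2.5417)

precession coupling ω×(Iω) = (0.1200, 0.0140, -0.1050)
α = I⁻¹(τ − ω×Iω) = (-0.5000, 0.9000, 2.5417)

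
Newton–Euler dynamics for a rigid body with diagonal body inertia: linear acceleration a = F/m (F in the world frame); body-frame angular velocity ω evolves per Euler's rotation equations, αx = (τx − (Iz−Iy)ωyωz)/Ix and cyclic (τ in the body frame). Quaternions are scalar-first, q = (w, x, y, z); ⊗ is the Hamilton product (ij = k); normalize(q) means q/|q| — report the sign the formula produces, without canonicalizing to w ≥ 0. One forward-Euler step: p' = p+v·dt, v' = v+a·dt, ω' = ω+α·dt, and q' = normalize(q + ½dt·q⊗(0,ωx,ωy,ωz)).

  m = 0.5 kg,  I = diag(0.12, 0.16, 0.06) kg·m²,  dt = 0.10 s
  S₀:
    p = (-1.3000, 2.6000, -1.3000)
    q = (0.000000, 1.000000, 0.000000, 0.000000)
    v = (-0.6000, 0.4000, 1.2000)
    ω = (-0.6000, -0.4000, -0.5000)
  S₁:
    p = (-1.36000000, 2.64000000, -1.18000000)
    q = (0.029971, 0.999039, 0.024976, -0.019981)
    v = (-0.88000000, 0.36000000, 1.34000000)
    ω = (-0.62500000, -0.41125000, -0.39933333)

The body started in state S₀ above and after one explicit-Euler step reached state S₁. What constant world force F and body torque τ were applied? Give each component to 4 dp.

Δv = v₁−v₀ = (-0.28000000, -0.04000000, 0.14000000)
F = m·Δv/dt = (-1.4000, -0.2000, 0.7000)
rate change Δω = (-0.02500000, -0.01125000, 0.10066667)
τ = I·(Δω/dt) + ω₀×(Iω₀) = (-0.0500, 0.0000, 0.0700)

F = (-1.4000, -0.2000, 0.7000)
τ = (-0.0500, 0.0000, 0.0700)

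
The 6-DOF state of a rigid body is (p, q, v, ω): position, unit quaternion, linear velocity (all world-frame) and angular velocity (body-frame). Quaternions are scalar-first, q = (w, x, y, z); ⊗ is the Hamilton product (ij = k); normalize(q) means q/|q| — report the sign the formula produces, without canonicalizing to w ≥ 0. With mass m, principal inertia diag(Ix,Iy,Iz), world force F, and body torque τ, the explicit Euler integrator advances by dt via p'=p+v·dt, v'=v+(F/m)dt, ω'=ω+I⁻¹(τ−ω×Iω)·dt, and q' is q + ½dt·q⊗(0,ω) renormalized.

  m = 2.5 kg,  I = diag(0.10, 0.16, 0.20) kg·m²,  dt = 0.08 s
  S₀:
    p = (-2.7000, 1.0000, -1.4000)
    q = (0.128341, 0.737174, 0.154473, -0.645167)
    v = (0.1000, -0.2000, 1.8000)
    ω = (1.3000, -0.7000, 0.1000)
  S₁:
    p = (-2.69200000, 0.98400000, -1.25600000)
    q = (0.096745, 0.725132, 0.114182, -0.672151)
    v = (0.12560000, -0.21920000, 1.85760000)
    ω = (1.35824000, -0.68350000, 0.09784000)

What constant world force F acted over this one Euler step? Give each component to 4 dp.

F = (0.8000, -0.6000, 1.8000)

v₁ − v₀ = (0.02560000, -0.01920000, 0.05760000)
m·(v₁−v₀)/dt = (0.8000, -0.6000, 1.8000)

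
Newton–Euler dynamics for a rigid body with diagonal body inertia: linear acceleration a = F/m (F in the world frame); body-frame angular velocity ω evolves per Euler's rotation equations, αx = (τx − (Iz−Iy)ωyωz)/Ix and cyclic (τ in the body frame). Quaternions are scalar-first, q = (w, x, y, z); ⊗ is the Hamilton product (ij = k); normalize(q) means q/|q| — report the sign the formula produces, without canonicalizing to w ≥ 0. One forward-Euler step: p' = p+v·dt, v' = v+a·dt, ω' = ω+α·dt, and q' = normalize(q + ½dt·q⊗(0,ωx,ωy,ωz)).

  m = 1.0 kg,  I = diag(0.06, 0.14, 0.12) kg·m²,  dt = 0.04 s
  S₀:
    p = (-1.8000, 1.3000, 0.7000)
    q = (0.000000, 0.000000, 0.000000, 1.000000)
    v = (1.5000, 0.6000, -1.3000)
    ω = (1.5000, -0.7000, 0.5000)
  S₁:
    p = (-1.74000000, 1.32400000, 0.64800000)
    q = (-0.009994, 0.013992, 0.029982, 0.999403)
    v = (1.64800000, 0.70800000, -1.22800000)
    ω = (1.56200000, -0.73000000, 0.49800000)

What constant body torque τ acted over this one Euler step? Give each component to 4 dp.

τ = (0.1000, -0.1500, -0.0900)

rate change Δω = (0.06200000, -0.03000000, -0.00200000)
ω₀×(Iω₀) = (0.0070, -0.0450, -0.0840)
applied torque τ = (0.1000, -0.1500, -0.0900)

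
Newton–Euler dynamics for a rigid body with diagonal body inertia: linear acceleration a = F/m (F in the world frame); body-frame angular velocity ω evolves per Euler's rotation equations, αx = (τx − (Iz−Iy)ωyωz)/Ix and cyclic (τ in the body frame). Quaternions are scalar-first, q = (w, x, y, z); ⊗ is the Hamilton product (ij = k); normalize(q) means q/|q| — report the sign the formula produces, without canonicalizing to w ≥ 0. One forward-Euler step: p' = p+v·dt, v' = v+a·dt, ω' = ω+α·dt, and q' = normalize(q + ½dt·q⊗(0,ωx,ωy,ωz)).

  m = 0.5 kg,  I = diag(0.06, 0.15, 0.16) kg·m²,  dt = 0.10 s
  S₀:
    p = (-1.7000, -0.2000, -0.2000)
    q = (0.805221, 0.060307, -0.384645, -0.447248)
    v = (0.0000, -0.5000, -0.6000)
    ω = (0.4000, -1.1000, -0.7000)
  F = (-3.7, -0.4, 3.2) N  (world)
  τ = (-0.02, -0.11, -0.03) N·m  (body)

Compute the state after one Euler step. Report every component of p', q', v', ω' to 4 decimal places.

p' = (-1.7000, -0.2500, -0.2600)
q' = (0.7654, 0.0651, -0.4348, -0.4700)
v' = (-0.7400, -0.5800, 0.0400)
ω' = (0.3538, -1.1920, -0.6940)

p + v·dt = (-1.7000, -0.2500, -0.2600)
v' = v + a·dt = (-0.7400, -0.5800, 0.0400)
(τ − ω×Iω)/I = (-0.4617, -0.9200, 0.0600)
new body rate ω' = (0.3538, -1.1920, -0.6940)
q⊗(0,ω) = (-0.7603059, 0.0993671, -1.0224274, -0.4761344)
q + ½dt·q⊗(0,ω), renormalized = (0.7654, 0.0651, -0.4348, -0.4700)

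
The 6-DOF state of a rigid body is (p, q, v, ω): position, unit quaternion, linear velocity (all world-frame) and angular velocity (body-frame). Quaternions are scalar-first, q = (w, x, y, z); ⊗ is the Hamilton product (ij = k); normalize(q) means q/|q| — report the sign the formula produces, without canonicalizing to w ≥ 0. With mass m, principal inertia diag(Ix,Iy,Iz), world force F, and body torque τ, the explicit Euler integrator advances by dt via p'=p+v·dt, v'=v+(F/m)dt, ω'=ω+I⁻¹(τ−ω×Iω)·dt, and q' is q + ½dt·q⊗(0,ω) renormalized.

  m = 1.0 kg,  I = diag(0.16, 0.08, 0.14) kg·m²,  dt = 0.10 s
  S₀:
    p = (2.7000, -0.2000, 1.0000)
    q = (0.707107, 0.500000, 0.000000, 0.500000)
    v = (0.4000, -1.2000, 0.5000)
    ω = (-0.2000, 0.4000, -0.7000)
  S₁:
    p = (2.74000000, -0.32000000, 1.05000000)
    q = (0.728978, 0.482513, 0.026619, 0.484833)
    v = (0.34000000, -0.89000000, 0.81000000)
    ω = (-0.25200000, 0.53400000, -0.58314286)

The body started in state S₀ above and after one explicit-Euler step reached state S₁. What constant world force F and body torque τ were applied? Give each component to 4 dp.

F = (-0.6000, 3.1000, 3.1000)
τ = (-0.1000, 0.1100, 0.1700)

ω₁ − ω₀ = (-0.05200000, 0.13400000, 0.11685714)
ω₀×(Iω₀) = (-0.0168, 0.0028, 0.0064)
τ = I·(Δω/dt) + ω₀×(Iω₀) = (-0.1000, 0.1100, 0.1700)
velocity change Δv = (-0.06000000, 0.31000000, 0.31000000)
applied force F = (-0.6000, 3.1000, 3.1000)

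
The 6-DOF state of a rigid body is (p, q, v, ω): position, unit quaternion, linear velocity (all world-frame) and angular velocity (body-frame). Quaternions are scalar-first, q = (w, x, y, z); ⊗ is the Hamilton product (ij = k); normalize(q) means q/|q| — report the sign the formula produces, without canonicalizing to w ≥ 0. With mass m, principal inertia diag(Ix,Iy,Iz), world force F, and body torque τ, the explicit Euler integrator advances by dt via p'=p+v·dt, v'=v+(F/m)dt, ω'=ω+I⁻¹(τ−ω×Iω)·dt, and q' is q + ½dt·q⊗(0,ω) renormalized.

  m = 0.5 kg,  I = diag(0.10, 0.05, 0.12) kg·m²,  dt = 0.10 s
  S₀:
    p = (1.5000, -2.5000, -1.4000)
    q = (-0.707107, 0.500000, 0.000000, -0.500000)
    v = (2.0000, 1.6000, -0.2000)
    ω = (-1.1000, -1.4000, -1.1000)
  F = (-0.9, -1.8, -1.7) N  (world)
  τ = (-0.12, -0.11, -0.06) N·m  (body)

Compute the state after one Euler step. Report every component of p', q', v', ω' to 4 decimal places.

p' = (1.7000, -2.3400, -1.4200)
q' = (-0.7033, 0.5012, 0.1039, -0.4934)
v' = (1.8200, 1.2400, -0.5400)
ω' = (-1.3278, -1.5716, -1.0858)

(τ − ω×Iω)/I = (-2.2780, -1.7160, 0.1417)
ω' = ω + α·dt = (-1.3278, -1.5716, -1.0858)
2q̇ = q⊗(0,ω) = (0.0000000, 0.0778177, 2.0899498, 0.0778177)
q + ½dt·q⊗(0,ω), renormalized = (-0.7033, 0.5012, 0.1039, -0.4934)
a = (-1.8000, -3.6000, -3.4000)
new position p' = (1.7000, -2.3400, -1.4200)
new velocity v' = (1.8200, 1.2400, -0.5400)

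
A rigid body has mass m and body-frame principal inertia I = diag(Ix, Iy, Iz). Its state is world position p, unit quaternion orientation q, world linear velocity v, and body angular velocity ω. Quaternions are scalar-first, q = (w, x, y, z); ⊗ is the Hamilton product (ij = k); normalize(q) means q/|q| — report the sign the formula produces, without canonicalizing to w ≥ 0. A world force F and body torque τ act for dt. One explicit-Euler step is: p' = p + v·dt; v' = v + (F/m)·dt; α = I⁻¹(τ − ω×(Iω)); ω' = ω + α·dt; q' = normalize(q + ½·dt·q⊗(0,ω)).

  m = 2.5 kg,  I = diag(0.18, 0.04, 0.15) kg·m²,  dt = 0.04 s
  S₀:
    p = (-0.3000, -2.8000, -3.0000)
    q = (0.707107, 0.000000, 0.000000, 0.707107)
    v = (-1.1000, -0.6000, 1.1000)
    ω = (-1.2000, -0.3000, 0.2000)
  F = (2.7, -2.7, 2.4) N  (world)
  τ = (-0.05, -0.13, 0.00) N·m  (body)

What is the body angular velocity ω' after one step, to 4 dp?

(τ − ω×Iω)/I = (-0.2411, -3.0700, 0.3360)
ω + α·dt = (-1.2096, -0.4228, 0.2134)

ω' = (-1.2096, -0.4228, 0.2134)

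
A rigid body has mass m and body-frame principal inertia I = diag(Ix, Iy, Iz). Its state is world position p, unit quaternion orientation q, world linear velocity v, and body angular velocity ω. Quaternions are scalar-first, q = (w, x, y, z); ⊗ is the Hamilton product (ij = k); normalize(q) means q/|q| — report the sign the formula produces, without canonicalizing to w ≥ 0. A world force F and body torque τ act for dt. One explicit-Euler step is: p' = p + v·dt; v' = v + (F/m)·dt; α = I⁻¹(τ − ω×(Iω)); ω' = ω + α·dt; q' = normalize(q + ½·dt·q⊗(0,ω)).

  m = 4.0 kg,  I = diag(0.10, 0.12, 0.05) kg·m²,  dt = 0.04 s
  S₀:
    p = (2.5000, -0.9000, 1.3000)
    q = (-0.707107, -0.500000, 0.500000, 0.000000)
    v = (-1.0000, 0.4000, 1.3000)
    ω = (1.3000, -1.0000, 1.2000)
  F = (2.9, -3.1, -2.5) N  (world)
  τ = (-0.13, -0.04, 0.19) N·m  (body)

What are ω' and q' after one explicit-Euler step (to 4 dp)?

angular accel α = (-2.1400, -0.9833, 4.3200)
ω + α·dt = (1.2144, -1.0393, 1.3728)
Hamilton product q⊗(0,ω) = (1.1500000, -0.3192391, 1.3071070, -0.9985284)
q' = normalize(q + ½dt·q⊗(0,ω)) = (-0.6835, -0.5060, 0.5257, -0.0200)

ω' = (1.2144, -1.0393, 1.3728)
q' = (-0.6835, -0.5060, 0.5257, -0.0200)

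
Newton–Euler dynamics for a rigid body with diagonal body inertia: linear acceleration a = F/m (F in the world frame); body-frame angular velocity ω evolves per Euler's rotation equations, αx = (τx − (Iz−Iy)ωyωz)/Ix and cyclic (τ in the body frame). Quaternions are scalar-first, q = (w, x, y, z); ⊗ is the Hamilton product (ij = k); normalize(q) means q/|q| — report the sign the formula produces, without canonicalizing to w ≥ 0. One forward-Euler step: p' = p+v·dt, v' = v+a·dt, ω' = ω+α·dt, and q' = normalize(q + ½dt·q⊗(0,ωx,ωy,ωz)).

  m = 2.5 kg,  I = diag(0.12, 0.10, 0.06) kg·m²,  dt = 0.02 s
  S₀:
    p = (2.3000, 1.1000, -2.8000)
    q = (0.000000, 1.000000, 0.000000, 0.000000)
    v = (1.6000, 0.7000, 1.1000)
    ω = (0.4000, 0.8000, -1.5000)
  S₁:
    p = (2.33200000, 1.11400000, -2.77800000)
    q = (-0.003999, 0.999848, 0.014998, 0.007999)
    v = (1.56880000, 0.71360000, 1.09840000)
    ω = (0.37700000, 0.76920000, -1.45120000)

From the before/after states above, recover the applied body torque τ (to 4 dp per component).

rate change Δω = (-0.02300000, -0.03080000, 0.04880000)
gyro term ω₀×Iω₀ = (0.0480, -0.0360, -0.0064)
applied torque τ = (-0.0900, -0.1900, 0.1400)

τ = (-0.0900, -0.1900, 0.1400)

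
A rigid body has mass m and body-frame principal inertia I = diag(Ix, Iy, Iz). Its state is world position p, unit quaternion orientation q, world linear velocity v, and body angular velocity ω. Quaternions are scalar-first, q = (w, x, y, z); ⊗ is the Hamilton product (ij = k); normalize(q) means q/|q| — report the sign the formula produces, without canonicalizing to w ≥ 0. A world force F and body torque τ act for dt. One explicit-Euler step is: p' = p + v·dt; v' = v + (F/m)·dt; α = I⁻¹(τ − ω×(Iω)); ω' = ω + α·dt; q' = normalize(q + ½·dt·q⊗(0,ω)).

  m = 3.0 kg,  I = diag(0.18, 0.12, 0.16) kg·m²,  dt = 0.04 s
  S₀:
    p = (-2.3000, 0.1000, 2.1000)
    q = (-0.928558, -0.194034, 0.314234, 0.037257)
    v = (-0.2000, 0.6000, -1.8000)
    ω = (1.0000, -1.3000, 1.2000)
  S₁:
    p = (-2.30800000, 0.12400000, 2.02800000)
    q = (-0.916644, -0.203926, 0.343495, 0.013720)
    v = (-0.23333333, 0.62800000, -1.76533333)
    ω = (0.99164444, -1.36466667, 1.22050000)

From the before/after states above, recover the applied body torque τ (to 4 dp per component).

ω₁ − ω₀ = (-0.00835556, -0.06466667, 0.02050000)
I·α + gyro = (-0.1000, -0.1700, 0.1600)

τ = (-0.1000, -0.1700, 0.1600)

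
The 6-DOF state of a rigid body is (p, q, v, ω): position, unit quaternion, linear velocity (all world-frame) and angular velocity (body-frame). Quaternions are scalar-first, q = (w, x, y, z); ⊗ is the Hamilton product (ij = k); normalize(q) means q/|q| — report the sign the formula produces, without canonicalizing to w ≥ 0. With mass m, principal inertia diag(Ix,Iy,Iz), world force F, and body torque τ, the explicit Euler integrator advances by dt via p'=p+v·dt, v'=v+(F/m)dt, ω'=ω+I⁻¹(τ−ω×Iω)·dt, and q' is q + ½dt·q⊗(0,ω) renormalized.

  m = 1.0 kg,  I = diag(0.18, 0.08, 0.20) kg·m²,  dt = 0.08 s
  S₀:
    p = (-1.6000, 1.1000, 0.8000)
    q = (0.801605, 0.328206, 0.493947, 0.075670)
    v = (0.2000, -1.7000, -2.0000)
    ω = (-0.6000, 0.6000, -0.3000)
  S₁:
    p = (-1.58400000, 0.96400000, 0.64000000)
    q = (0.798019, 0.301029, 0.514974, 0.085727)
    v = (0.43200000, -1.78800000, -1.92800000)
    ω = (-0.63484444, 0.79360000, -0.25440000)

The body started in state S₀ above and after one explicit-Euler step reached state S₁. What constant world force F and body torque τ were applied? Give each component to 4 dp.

ω₁ − ω₀ = (-0.03484444, 0.19360000, 0.04560000)
applied torque τ = (-0.1000, 0.1900, 0.1500)
Δv = v₁−v₀ = (0.23200000, -0.08800000, 0.07200000)
F = m·Δv/dt = (2.9000, -1.1000, 0.9000)

F = (2.9000, -1.1000, 0.9000)
τ = (-0.1000, 0.1900, 0.1500)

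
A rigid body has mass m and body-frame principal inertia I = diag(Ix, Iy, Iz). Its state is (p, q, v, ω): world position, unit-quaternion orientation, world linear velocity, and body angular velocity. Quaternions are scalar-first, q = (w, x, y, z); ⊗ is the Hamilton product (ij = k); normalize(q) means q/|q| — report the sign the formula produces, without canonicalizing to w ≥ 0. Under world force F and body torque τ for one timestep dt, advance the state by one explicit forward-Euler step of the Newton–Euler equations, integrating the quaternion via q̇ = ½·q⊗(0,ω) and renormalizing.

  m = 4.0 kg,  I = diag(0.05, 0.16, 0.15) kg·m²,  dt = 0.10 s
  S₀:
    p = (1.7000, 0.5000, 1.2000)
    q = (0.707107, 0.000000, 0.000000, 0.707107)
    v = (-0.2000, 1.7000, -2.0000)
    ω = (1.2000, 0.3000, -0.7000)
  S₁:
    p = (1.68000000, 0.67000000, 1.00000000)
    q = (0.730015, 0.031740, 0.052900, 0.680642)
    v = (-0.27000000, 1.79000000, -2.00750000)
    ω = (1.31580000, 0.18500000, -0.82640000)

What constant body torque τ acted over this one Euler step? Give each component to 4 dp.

τ = (0.0600, -0.1000, -0.1500)

rate change Δω = (0.11580000, -0.11500000, -0.12640000)
I·α + gyro = (0.0600, -0.1000, -0.1500)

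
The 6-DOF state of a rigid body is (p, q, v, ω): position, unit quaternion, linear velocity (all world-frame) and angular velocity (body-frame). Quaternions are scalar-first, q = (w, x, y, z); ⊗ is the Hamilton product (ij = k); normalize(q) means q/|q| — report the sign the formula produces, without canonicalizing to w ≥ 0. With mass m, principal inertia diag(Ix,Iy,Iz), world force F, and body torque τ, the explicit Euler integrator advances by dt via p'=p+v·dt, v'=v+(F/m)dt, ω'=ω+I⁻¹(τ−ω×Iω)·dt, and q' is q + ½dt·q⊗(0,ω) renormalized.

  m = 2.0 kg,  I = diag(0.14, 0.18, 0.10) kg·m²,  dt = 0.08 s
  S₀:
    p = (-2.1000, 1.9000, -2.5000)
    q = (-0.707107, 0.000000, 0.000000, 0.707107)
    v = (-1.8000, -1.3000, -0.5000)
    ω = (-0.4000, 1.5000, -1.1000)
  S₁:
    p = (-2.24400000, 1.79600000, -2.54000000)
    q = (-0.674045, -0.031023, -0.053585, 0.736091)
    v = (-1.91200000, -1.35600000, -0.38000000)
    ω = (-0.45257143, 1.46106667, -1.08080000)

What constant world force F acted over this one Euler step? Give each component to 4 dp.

v₁ − v₀ = (-0.11200000, -0.05600000, 0.12000000)
applied force F = (-2.8000, -1.4000, 3.0000)

F = (-2.8000, -1.4000, 3.0000)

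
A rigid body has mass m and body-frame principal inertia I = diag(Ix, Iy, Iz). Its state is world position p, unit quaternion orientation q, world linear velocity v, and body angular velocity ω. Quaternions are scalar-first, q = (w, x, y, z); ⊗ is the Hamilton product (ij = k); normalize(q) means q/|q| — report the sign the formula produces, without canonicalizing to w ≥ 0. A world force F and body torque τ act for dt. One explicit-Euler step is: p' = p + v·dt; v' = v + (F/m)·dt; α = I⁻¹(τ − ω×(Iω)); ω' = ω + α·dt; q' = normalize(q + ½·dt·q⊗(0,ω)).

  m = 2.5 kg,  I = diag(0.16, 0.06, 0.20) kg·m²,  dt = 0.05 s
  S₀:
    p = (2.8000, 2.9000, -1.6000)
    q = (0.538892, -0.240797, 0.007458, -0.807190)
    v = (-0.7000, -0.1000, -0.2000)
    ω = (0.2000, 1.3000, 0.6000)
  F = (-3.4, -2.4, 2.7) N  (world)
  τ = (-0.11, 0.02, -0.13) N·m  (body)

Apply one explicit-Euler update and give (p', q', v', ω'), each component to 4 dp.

p' = (2.7650, 2.8950, -1.6100)
q' = (0.5516, -0.2116, 0.0245, -0.8064)
v' = (-0.7680, -0.1480, -0.1460)
ω' = (0.1315, 1.3207, 0.5740)

precession coupling ω×(Iω) = (0.1092, -0.0048, -0.0260)
(τ − ω×Iω)/I = (-1.3700, 0.4133, -0.5200)
new body rate ω' = (0.1315, 1.3207, 0.5740)
q⊗(0,ω) = (0.5227780, 1.1616002, 0.6835998, 0.0088075)
q' = normalize(q + ½dt·q⊗(0,ω)) = (0.5516, -0.2116, 0.0245, -0.8064)
a = (-1.3600, -0.9600, 1.0800)
new position p' = (2.7650, 2.8950, -1.6100)
v + (F/m)dt = (-0.7680, -0.1480, -0.1460)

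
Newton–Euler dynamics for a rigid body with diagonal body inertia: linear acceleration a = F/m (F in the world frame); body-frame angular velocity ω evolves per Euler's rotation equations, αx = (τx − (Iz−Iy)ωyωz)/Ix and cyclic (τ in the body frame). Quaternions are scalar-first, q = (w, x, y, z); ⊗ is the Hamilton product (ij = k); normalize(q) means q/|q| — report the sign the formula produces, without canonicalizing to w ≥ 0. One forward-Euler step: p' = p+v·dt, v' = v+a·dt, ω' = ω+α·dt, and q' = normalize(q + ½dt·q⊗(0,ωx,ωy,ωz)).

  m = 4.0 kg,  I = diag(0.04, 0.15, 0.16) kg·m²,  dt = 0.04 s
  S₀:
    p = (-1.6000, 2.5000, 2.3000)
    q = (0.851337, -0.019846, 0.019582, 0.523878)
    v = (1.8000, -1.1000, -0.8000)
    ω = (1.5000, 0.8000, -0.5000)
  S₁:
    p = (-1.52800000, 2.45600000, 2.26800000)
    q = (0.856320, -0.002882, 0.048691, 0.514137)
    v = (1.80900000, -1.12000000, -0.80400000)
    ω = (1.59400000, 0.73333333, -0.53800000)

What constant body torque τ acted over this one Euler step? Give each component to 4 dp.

rate change Δω = (0.09400000, -0.06666667, -0.03800000)
I·α + gyro = (0.0900, -0.1600, -0.0200)

τ = (0.0900, -0.1600, -0.0200)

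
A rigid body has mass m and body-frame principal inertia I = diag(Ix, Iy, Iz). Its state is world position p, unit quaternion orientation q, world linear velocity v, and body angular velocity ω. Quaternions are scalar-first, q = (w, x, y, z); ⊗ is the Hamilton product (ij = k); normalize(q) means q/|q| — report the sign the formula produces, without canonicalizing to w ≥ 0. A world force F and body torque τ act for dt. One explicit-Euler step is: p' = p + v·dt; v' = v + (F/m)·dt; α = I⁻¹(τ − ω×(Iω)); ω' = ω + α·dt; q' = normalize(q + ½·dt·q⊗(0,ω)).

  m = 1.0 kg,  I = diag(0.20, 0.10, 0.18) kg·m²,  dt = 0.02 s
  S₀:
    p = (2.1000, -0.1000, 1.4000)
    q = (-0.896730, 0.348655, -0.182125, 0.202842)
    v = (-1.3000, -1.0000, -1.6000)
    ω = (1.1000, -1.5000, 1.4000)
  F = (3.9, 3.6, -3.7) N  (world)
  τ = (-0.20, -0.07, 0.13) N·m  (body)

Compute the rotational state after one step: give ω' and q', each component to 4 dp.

ω' = (1.0968, -1.5202, 1.3961)
q' = (-0.9059, 0.3392, -0.1713, 0.1870)

gyro term ω×Iω = (-0.1680, 0.0308, 0.1650)
(τ − ω×Iω)/I = (-0.1600, -1.0080, -0.1944)
ω + α·dt = (1.0968, -1.5202, 1.3961)
2q̇ = q⊗(0,ω) = (-0.9406868, -0.9371150, 1.0801042, -1.5780670)
updated quaternion q' = (-0.9059, 0.3392, -0.1713, 0.1870)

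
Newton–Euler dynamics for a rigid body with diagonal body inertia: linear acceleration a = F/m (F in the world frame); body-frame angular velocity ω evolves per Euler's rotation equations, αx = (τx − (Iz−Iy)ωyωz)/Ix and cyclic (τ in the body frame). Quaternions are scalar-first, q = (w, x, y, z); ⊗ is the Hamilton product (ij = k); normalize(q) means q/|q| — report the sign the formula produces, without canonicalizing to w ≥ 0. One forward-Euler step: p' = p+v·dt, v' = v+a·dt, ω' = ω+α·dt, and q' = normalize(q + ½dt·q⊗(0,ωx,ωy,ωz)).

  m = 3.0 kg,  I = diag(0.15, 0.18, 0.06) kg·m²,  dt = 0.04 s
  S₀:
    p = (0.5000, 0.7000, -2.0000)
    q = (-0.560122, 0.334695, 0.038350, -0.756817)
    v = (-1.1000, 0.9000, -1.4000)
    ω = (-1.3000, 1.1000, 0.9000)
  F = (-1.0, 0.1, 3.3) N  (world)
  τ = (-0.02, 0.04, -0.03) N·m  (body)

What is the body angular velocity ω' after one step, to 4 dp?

ω' = (-1.2737, 1.1323, 0.9086)

α = I⁻¹(τ − ω×Iω) = (0.6587, 0.8072, 0.2150)
ω' = ω + α·dt = (-1.2737, 1.1323, 0.9086)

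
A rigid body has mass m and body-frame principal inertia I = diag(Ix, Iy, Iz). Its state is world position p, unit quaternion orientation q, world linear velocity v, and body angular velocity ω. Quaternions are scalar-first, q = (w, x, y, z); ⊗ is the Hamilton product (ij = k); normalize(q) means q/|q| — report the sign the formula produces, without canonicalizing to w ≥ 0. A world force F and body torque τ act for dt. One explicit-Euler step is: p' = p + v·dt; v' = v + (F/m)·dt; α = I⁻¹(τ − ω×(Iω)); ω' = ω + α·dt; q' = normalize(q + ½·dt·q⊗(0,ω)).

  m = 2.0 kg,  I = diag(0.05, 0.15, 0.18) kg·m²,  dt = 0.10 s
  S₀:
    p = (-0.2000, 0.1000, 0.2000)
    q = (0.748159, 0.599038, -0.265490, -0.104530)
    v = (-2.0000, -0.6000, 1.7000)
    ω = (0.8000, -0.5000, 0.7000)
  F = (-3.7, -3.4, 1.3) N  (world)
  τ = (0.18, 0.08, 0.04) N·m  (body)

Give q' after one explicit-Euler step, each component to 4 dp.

2q̇ = q⊗(0,ω) = (-0.5388044, 0.3604192, -0.8770301, 0.4365843)
q' = normalize(q + ½dt·q⊗(0,ω)) = (0.7200, 0.6160, -0.3088, -0.0826)

q' = (0.7200, 0.6160, -0.3088, -0.0826)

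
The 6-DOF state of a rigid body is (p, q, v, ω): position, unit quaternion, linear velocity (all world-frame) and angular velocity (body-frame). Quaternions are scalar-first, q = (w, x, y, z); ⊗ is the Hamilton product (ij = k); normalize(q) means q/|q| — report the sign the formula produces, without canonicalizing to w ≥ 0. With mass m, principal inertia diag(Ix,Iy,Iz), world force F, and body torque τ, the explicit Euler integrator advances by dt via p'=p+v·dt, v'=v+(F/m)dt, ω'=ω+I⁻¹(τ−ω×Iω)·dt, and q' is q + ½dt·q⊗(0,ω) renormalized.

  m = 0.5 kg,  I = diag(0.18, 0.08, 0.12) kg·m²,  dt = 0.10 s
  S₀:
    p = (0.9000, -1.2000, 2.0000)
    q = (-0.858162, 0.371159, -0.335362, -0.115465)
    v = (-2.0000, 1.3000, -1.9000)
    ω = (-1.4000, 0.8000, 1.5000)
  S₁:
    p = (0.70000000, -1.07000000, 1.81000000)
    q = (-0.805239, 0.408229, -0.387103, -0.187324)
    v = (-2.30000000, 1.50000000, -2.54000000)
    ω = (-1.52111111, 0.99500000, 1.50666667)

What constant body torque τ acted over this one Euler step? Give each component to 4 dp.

τ = (-0.1700, 0.0300, 0.1200)

Δω = ω₁−ω₀ = (-0.12111111, 0.19500000, 0.00666667)
I·α + gyro = (-0.1700, 0.0300, 0.1200)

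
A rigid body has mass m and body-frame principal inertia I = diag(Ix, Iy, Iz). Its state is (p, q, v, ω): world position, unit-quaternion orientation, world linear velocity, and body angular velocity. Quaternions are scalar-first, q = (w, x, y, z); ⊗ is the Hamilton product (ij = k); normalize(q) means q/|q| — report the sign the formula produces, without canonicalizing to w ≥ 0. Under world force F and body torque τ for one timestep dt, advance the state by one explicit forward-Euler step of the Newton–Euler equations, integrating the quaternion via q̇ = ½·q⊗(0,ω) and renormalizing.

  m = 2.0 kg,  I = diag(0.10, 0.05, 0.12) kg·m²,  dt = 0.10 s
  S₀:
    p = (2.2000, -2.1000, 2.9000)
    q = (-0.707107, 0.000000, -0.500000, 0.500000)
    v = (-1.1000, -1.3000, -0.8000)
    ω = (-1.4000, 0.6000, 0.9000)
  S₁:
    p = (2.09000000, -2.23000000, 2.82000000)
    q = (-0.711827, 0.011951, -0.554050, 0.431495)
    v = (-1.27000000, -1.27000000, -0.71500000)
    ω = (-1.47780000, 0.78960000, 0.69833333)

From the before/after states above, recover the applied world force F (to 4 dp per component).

F = (-3.4000, 0.6000, 1.7000)

velocity change Δv = (-0.17000000, 0.03000000, 0.08500000)
F = m·Δv/dt = (-3.4000, 0.6000, 1.7000)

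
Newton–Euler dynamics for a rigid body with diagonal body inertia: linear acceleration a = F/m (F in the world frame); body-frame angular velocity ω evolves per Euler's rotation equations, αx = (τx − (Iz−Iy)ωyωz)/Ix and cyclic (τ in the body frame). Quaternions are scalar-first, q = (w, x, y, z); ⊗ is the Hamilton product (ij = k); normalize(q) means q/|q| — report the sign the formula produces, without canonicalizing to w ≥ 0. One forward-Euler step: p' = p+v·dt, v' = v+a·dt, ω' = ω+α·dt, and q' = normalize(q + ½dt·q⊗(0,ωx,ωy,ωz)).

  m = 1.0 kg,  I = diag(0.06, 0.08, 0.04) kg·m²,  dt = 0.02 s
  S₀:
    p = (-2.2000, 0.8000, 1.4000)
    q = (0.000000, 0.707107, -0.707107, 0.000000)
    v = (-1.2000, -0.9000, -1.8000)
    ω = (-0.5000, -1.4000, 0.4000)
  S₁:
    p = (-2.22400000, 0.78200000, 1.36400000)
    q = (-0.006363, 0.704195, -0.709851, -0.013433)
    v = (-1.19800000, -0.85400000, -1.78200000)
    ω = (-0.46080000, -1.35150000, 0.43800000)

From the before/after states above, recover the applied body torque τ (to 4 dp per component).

Δω = ω₁−ω₀ = (0.03920000, 0.04850000, 0.03800000)
τ = I·(Δω/dt) + ω₀×(Iω₀) = (0.1400, 0.1900, 0.0900)

τ = (0.1400, 0.1900, 0.0900)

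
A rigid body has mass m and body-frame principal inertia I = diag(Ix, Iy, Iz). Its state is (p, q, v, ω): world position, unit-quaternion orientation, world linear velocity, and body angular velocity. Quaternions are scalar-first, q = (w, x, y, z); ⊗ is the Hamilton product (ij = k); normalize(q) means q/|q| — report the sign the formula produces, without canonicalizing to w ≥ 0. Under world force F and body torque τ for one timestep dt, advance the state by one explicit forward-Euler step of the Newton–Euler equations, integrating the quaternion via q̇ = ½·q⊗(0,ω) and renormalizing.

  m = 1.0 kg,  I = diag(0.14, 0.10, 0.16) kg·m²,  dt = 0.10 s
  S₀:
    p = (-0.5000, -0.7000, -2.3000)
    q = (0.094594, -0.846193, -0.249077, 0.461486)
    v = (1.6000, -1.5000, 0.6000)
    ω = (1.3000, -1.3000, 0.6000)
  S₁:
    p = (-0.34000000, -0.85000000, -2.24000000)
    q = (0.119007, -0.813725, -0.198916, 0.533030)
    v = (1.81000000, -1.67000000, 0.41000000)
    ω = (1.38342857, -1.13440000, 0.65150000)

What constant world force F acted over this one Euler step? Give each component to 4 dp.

v₁ − v₀ = (0.21000000, -0.17000000, -0.19000000)
m·(v₁−v₀)/dt = (2.1000, -1.7000, -1.9000)

F = (2.1000, -1.7000, -1.9000)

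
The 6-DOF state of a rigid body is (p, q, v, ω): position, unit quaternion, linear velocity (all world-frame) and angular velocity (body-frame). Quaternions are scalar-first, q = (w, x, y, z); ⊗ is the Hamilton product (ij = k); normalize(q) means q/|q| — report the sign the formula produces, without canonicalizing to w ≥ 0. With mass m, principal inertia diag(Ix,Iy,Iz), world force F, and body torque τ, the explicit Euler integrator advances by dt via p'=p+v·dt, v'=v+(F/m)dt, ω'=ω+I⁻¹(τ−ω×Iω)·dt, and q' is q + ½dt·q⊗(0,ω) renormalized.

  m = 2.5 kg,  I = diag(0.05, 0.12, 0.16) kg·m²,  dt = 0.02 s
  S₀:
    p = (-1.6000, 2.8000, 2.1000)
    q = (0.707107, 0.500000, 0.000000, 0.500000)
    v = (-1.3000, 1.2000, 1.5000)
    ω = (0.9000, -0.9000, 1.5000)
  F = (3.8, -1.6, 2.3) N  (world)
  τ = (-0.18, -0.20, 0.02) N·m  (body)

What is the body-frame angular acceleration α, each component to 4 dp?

α = (-2.5200, -0.4292, 0.4794)

ω×(Iω) gyroscopic = (-0.0540, -0.1485, -0.0567)
(τ − ω×Iω)/I = (-2.5200, -0.4292, 0.4794)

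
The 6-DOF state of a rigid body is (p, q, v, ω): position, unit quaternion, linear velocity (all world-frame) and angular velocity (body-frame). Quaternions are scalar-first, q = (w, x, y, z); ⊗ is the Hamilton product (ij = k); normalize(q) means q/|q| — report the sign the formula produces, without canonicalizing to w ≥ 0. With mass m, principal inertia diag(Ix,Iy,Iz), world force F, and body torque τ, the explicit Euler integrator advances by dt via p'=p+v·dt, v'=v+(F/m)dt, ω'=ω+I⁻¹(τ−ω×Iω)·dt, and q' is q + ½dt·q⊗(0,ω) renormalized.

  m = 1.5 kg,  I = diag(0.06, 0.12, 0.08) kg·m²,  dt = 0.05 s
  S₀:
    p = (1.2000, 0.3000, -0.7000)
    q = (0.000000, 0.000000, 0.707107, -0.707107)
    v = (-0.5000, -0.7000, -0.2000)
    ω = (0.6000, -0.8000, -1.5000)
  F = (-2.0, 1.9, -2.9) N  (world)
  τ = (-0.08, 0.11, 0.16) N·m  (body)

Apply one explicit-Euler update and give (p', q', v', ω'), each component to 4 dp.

ω×(Iω) gyroscopic = (-0.0480, 0.0180, -0.0288)
(τ − ω×Iω)/I = (-0.5333, 0.7667, 2.3600)
new body rate ω' = (0.5733, -0.7617, -1.3820)
Hamilton product q⊗(0,ω) = (-0.4949749, -1.6263461, -0.4242642, -0.4242642)
q' = normalize(q + ½dt·q⊗(0,ω)) = (-0.0124, -0.0406, 0.6958, -0.7170)
a = F/m = (-1.3333, 1.2667, -1.9333)
p + v·dt = (1.1750, 0.2650, -0.7100)
new velocity v' = (-0.5667, -0.6367, -0.2967)

p' = (1.1750, 0.2650, -0.7100)
q' = (-0.0124, -0.0406, 0.6958, -0.7170)
v' = (-0.5667, -0.6367, -0.2967)
ω' = (0.5733, -0.7617, -1.3820)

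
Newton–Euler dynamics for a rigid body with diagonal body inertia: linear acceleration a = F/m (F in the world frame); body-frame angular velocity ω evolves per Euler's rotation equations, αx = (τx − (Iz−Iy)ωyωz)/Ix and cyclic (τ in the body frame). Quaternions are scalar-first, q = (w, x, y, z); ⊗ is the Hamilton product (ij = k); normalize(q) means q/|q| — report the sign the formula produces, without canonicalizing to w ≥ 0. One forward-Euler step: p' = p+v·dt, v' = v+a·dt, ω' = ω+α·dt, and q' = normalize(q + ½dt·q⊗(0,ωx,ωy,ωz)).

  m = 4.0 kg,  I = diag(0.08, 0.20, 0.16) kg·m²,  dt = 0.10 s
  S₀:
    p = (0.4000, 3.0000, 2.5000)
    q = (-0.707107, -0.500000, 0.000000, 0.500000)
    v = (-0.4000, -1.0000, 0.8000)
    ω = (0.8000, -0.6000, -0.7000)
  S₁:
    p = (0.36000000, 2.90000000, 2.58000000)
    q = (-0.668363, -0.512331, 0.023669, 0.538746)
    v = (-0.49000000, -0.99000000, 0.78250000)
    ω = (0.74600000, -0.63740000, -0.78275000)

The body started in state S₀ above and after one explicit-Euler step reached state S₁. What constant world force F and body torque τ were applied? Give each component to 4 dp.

F = (-3.6000, 0.4000, -0.7000)
τ = (-0.0600, -0.0300, -0.1900)

velocity change Δv = (-0.09000000, 0.01000000, -0.01750000)
m·(v₁−v₀)/dt = (-3.6000, 0.4000, -0.7000)
rate change Δω = (-0.05400000, -0.03740000, -0.08275000)
τ = I·(Δω/dt) + ω₀×(Iω₀) = (-0.0600, -0.0300, -0.1900)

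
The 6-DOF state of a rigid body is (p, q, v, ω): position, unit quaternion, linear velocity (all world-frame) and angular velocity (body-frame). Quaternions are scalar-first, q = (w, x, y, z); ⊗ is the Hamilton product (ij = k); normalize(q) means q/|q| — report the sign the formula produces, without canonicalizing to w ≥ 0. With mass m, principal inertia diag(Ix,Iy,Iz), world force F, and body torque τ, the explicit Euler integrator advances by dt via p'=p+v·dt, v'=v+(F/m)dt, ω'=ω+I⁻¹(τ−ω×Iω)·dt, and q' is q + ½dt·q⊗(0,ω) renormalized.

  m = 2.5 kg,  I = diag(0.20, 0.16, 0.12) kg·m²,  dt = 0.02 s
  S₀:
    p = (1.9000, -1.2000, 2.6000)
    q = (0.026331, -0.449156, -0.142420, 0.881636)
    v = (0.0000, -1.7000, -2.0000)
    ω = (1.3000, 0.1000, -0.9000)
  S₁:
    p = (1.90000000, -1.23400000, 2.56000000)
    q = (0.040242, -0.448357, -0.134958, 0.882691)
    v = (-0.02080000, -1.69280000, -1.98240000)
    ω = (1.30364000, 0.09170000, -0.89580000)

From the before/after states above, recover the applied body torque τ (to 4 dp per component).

τ = (0.0400, -0.1600, 0.0200)

ω₁ − ω₀ = (0.00364000, -0.00830000, 0.00420000)
applied torque τ = (0.0400, -0.1600, 0.0200)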